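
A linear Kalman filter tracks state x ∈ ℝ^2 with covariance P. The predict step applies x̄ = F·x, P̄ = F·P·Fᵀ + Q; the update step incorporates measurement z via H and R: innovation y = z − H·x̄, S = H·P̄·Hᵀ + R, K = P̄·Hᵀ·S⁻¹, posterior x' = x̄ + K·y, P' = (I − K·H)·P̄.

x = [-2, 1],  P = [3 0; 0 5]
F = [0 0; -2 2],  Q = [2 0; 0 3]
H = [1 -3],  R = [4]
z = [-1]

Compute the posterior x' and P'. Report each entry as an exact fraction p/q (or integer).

x̄ = F·x = [0, 6]
P̄ = F·P·Fᵀ + Q = [2 0; 0 35]
y = z − H·x̄ = [17]
S = H·P̄·Hᵀ + R = [321]
K = P̄·Hᵀ·S⁻¹ = [2/321; -35/107]
x' = x̄ + K·y = [34/321, 47/107]
P' = (I − K·H)·P̄ = [638/321 70/107; 70/107 70/107]

x' = [34/321, 47/107]
P' = [638/321 70/107; 70/107 70/107]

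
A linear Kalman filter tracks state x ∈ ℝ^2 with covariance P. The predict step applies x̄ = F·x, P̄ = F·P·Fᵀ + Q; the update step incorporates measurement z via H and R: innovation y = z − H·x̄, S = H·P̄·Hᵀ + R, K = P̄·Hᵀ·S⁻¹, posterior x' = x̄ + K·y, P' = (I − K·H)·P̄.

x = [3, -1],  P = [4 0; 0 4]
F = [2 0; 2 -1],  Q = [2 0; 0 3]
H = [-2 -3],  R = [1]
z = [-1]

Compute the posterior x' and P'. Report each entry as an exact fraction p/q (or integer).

x̄ = F·x = [6, 7]
P̄ = F·P·Fᵀ + Q = [18 16; 16 23]
y = z − H·x̄ = [32]
S = H·P̄·Hᵀ + R = [472]
K = P̄·Hᵀ·S⁻¹ = [-21/118; -101/472]
x' = x̄ + K·y = [18/59, 9/59]
P' = (I − K·H)·P̄ = [180/59 -233/118; -233/118 655/472]

x' = [18/59, 9/59]
P' = [180/59 -233/118; -233/118 655/472]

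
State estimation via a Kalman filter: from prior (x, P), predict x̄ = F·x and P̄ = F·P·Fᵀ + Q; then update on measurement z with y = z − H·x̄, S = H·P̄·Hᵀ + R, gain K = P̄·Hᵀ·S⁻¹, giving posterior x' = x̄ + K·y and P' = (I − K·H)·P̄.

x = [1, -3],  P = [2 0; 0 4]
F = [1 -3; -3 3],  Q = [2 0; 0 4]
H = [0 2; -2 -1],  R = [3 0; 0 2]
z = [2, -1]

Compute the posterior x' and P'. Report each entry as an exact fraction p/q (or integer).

x' = [517/4758, 103/122]
P' = [1589/2379 -23/61; -23/61 45/61]

x̄ = F·x = [10, -12]
P̄ = F·P·Fᵀ + Q = [40 -42; -42 58]
y = z − H·x̄ = [26, 7]
S = H·P̄·Hᵀ + R = [235 52; 52 52]
K = P̄·Hᵀ·S⁻¹ = [-46/183 -2281/4758; 30/61 1/122]
x' = x̄ + K·y = [517/4758, 103/122]
P' = (I − K·H)·P̄ = [1589/2379 -23/61; -23/61 45/61]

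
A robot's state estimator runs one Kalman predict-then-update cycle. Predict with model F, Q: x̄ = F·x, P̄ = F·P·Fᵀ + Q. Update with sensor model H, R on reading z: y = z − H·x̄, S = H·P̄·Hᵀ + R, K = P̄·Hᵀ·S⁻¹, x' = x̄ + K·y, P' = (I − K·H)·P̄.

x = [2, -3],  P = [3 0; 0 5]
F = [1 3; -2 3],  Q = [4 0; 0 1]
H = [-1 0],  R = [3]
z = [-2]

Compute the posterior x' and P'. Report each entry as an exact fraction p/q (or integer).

x' = [83/55, -364/55]
P' = [156/55 117/55; 117/55 1669/55]

x̄ = F·x = [-7, -13]
P̄ = F·P·Fᵀ + Q = [52 39; 39 58]
y = z − H·x̄ = [-9]
S = H·P̄·Hᵀ + R = [55]
K = P̄·Hᵀ·S⁻¹ = [-52/55; -39/55]
x' = x̄ + K·y = [83/55, -364/55]
P' = (I − K·H)·P̄ = [156/55 117/55; 117/55 1669/55]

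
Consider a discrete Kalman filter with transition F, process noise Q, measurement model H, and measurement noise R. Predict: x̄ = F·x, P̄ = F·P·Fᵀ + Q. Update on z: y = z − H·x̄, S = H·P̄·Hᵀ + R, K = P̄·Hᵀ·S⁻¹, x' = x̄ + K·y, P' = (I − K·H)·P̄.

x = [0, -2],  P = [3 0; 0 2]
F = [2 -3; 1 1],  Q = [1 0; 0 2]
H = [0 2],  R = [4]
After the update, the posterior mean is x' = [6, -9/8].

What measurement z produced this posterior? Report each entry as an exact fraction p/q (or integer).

z = [-2]

x̄ = F·x = [6, -2]
P̄ = F·P·Fᵀ + Q = [31 0; 0 7]
S = H·P̄·Hᵀ + R = [32]
K = P̄·Hᵀ·S⁻¹ = [0; 7/16]
x' − x̄ = [0, 7/8] = K·y
y = (KᵀK)⁻¹·Kᵀ·(x' − x̄) = [2]
z = y + H·x̄ = [2] + [-4] = [-2]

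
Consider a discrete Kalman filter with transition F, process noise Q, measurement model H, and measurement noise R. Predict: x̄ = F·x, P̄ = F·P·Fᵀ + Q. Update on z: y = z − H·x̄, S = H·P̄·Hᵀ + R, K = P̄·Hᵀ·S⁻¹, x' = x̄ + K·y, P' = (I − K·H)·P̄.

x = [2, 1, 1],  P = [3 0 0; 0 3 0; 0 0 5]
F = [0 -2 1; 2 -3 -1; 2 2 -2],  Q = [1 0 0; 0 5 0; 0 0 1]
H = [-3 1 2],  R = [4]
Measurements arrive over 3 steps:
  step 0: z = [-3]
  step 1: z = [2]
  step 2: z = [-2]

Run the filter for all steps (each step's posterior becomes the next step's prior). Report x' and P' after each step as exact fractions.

step 0: x' = [593/597, -84/199, 148/597], P' = [3521/597 3097/199 466/597; 3097/199 9643/199 -164/199; 466/597 -164/199 1265/597]
step 1: x' = [2127740/2429183, 6705062/2429183, 2267094/2429183], P' = [3528241/2429183 8935967/2429183 -249480/2429183; 8935967/2429183 41685801/2429183 -8654814/2429183; -249480/2429183 -8654814/2429183 5377127/2429183]
step 2: x' = [-355844518/862221911, -13913673616/4311109555, 69740344/4311109555], P' = [1231692975/862221911 3010632209/862221911 -34454636/862221911; 3010632209/862221911 65604401603/4311109555 -12133033522/4311109555; -34454636/862221911 -12133033522/4311109555 8239702003/4311109555]

step 0: x̄ = F·x = [-1, 0, 4]
step 0: P̄ = F·P·Fᵀ + Q = [18 13 -22; 13 49 4; -22 4 45]
step 0: y = z − H·x̄ = [-14]
step 0: S = H·P̄·Hᵀ + R = [597]
step 0: K = P̄·Hᵀ·S⁻¹ = [-85/597; 6/199; 160/597]
step 0: x' = x̄ + K·y = [593/597, -84/199, 148/597]
step 0: P' = (I − K·H)·P̄ = [3521/597 3097/199 466/597; 3097/199 9643/199 -164/199; 466/597 -164/199 1265/597]
step 1: x̄ = F·x = [652/597, 598/199, 386/597]
step 1: P̄ = F·P·Fᵀ + Q = [119546/597 45523/199 -157430/597; 45523/199 54129/199 -60102/199; -157430/597 -60102/199 209993/597]
step 1: y = z − H·x̄ = [584/597]
step 1: S = H·P̄·Hᵀ + R = [2429183/597]
step 1: K = P̄·Hᵀ·S⁻¹ = [-536929/2429183; -607932/2429183; 711970/2429183]
step 1: x' = x̄ + K·y = [2127740/2429183, 6705062/2429183, 2267094/2429183]
step 1: P' = (I − K·H)·P̄ = [3528241/2429183 8935967/2429183 -249480/2429183; 8935967/2429183 41685801/2429183 -8654814/2429183; -249480/2429183 -8654814/2429183 5377127/2429183]
step 2: x̄ = F·x = [-11143030/2429183, -18126800/2429183, 13131416/2429183]
step 2: P̄ = F·P·Fᵀ + Q = [209168770/2429183 217149665/2429183 -265669170/2429183; 217149665/2429183 248645647/2429183 -276241898/2429183; -265669170/2429183 -276241898/2429183 347515947/2429183]
step 2: y = z − H·x̄ = [-46423488/2429183]
step 2: S = H·P̄·Hᵀ + R = [4311109555/2429183]
step 2: K = P̄·Hᵀ·S⁻¹ = [-188338997/862221911; -955287144/4311109555; 1215797506/4311109555]
step 2: x' = x̄ + K·y = [-355844518/862221911, -13913673616/4311109555, 69740344/4311109555]
step 2: P' = (I − K·H)·P̄ = [1231692975/862221911 3010632209/862221911 -34454636/862221911; 3010632209/862221911 65604401603/4311109555 -12133033522/4311109555; -34454636/862221911 -12133033522/4311109555 8239702003/4311109555]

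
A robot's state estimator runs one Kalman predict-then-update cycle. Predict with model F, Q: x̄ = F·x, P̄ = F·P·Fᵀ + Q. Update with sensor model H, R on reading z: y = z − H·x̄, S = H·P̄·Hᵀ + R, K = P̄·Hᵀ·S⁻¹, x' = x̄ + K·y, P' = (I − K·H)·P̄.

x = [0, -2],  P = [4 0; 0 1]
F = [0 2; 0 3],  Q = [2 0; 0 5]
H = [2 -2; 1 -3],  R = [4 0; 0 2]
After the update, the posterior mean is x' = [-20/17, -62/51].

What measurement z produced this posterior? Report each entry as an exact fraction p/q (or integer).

z = [1, 2]

x̄ = F·x = [-4, -6]
P̄ = F·P·Fᵀ + Q = [6 6; 6 14]
S = H·P̄·Hᵀ + R = [36 48; 48 98]
K = P̄·Hᵀ·S⁻¹ = [8/17 -6/17; 20/153 -22/51]
x' − x̄ = [48/17, 244/51] = K·y
y = (KᵀK)⁻¹·Kᵀ·(x' − x̄) = [-3, -12]
z = y + H·x̄ = [-3, -12] + [4, 14] = [1, 2]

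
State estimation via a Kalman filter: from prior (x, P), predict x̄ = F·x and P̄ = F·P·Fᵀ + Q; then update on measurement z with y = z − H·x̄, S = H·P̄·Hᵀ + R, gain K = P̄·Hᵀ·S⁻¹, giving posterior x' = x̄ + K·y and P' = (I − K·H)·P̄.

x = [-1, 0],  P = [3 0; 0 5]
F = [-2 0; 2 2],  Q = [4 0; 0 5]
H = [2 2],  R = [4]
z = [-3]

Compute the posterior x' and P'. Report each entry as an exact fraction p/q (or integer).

x̄ = F·x = [2, -2]
P̄ = F·P·Fᵀ + Q = [16 -12; -12 37]
y = z − H·x̄ = [-3]
S = H·P̄·Hᵀ + R = [120]
K = P̄·Hᵀ·S⁻¹ = [1/15; 5/12]
x' = x̄ + K·y = [9/5, -13/4]
P' = (I − K·H)·P̄ = [232/15 -46/3; -46/3 97/6]

x' = [9/5, -13/4]
P' = [232/15 -46/3; -46/3 97/6]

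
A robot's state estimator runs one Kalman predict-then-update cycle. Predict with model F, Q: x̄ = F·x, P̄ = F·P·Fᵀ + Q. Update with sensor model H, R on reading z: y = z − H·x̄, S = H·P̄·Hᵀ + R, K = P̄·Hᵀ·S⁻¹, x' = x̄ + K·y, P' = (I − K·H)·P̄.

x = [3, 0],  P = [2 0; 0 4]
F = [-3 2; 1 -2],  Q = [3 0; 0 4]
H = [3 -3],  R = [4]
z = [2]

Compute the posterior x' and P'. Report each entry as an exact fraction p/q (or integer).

x' = [-87/49, -117/49]
P' = [3118/931 2882/931; 2882/931 3058/931]

x̄ = F·x = [-9, 3]
P̄ = F·P·Fᵀ + Q = [37 -22; -22 22]
y = z − H·x̄ = [38]
S = H·P̄·Hᵀ + R = [931]
K = P̄·Hᵀ·S⁻¹ = [177/931; -132/931]
x' = x̄ + K·y = [-87/49, -117/49]
P' = (I − K·H)·P̄ = [3118/931 2882/931; 2882/931 3058/931]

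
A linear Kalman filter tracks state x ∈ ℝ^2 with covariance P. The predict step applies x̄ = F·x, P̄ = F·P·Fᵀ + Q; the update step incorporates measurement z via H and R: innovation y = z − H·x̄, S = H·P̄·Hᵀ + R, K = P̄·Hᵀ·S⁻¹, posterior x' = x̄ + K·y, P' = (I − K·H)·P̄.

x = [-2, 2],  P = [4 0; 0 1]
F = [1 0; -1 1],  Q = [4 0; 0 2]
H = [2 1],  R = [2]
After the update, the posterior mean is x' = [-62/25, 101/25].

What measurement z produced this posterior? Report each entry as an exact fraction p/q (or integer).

z = [-1]

x̄ = F·x = [-2, 4]
P̄ = F·P·Fᵀ + Q = [8 -4; -4 7]
S = H·P̄·Hᵀ + R = [25]
K = P̄·Hᵀ·S⁻¹ = [12/25; -1/25]
x' − x̄ = [-12/25, 1/25] = K·y
y = (KᵀK)⁻¹·Kᵀ·(x' − x̄) = [-1]
z = y + H·x̄ = [-1] + [0] = [-1]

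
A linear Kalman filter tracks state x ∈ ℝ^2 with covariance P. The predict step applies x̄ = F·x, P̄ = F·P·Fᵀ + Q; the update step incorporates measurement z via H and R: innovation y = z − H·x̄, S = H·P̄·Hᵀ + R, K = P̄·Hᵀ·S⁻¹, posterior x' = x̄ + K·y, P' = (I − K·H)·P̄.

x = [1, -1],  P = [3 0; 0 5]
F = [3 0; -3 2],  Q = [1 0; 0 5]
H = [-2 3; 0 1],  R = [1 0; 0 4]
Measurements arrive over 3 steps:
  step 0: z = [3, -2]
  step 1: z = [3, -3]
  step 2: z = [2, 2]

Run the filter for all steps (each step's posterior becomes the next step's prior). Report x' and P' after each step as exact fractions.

step 0: x̄ = F·x = [3, -5]
step 0: P̄ = F·P·Fᵀ + Q = [28 -27; -27 52]
step 0: y = z − H·x̄ = [24, 3]
step 0: S = H·P̄·Hᵀ + R = [905 210; 210 56]
step 0: K = P̄·Hᵀ·S⁻¹ = [-143/470 867/1316; 6/47 148/329]
step 0: x' = x̄ + K·y = [-15303/6580, -193/329]
step 0: P' = (I − K·H)·P̄ = [27011/6580 867/329; 867/329 592/329]
step 1: x̄ = F·x = [-45909/6580, 38189/6580]
step 1: P̄ = F·P·Fᵀ + Q = [249679/6580 -139059/6580; -139059/6580 115279/6580]
step 1: y = z − H·x̄ = [-37329/1316, -57929/6580]
step 1: S = H·P̄·Hᵀ + R = [742303/1316 124791/1316; 124791/1316 141599/6580]
step 1: K = P̄·Hᵀ·S⁻¹ = [-225416/713903 292197/713903; 2495820/20703187 5857127/20703187]
step 1: x' = x̄ + K·y = [-1159344/713903, -2203013/20703187]
step 1: P' = (I − K·H)·P̄ = [1865890/713903 1168788/713903; 1168788/713903 23428508/20703187]
step 2: x̄ = F·x = [-3478032/713903, 96456902/20703187]
step 2: P̄ = F·P·Fᵀ + Q = [17506913/713903 -9780282/713903; -9780282/713903 277489033/20703187]
step 2: y = z − H·x̄ = [-449690188/20703187, -55050528/20703187]
step 2: S = H·P̄·Hᵀ + R = [7952444528/20703187 1399723455/20703187; 1399723455/20703187 360301781/20703187]
step 2: K = P̄·Hᵀ·S⁻¹ = [-13303505974/43763995189 17231463888/43763995189; 5598893820/43763995189 11954217077/43763995189]
step 2: x' = x̄ + K·y = [29932117288/43763995189, 50498786426/43763995189]
step 2: P' = (I − K·H)·P̄ = [110040536315/43763995189 68925855552/43763995189; 68925855552/43763995189 47816868308/43763995189]

step 0: x' = [-15303/6580, -193/329], P' = [27011/6580 867/329; 867/329 592/329]
step 1: x' = [-1159344/713903, -2203013/20703187], P' = [1865890/713903 1168788/713903; 1168788/713903 23428508/20703187]
step 2: x' = [29932117288/43763995189, 50498786426/43763995189], P' = [110040536315/43763995189 68925855552/43763995189; 68925855552/43763995189 47816868308/43763995189]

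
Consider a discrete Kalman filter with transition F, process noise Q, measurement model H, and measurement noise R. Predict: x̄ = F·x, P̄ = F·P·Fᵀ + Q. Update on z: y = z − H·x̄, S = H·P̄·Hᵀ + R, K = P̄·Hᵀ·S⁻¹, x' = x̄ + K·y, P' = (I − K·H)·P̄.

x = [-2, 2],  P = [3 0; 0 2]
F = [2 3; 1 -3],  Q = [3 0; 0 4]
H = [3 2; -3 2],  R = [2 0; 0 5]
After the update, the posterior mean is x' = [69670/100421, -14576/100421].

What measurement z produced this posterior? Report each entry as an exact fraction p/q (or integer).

z = [2, -2]

x̄ = F·x = [2, -8]
P̄ = F·P·Fᵀ + Q = [33 -12; -12 25]
S = H·P̄·Hᵀ + R = [255 -197; -197 546]
K = P̄·Hᵀ·S⁻¹ = [16719/100421 -16590/100421; 24586/100421 24688/100421]
x' − x̄ = [-131172/100421, 788792/100421] = K·y
y = (KᵀK)⁻¹·Kᵀ·(x' − x̄) = [12, 20]
z = y + H·x̄ = [12, 20] + [-10, -22] = [2, -2]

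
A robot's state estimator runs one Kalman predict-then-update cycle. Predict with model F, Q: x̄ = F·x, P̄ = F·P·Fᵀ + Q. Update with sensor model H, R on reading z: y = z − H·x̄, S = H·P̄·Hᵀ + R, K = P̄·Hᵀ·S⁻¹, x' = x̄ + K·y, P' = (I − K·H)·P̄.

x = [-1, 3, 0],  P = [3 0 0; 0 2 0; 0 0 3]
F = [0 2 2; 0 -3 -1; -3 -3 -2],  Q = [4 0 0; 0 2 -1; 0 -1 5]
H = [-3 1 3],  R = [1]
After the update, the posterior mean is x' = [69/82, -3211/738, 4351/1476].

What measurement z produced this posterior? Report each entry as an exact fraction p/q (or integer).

x̄ = F·x = [6, -9, -6]
P̄ = F·P·Fᵀ + Q = [24 -18 -24; -18 23 23; -24 23 62]
S = H·P̄·Hᵀ + R = [1476]
K = P̄·Hᵀ·S⁻¹ = [-9/82; 73/738; 281/1476]
x' − x̄ = [-423/82, 3431/738, 13207/1476] = K·y
y = (KᵀK)⁻¹·Kᵀ·(x' − x̄) = [47]
z = y + H·x̄ = [47] + [-45] = [2]

z = [2]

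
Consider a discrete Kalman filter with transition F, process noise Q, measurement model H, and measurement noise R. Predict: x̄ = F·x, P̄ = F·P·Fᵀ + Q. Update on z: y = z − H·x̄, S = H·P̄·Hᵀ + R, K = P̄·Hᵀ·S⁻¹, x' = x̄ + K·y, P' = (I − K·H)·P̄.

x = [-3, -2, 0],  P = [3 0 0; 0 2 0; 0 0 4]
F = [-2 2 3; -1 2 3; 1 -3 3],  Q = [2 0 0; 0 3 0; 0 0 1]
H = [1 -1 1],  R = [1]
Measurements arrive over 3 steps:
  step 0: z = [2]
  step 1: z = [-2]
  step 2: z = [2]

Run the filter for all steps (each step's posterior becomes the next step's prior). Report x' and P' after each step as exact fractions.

step 0: x' = [18/61, -145/61, -37/61], P' = [2862/61 2504/61 -332/61; 2504/61 2609/61 126/61; -332/61 126/61 513/61]
step 1: x' = [-229947/26257, -157763/26257, 20116/26257], P' = [4665830/26257 4703231/26257 43124/26257; 4703231/26257 4830582/26257 124261/26257; 43124/26257 124261/26257 98520/26257]
step 2: x' = [338231193/42309019, 226283378/42309019, -26848654/42309019], P' = [3654063593/42309019 3653130451/42309019 -1389581/42309019; 3653130451/42309019 3797827266/42309019 130128770/42309019; -1389581/42309019 130128770/42309019 159689507/42309019]

step 0: x̄ = F·x = [2, -1, 3]
step 0: P̄ = F·P·Fᵀ + Q = [58 50 18; 50 50 21; 18 21 58]
step 0: y = z − H·x̄ = [-4]
step 0: S = H·P̄·Hᵀ + R = [61]
step 0: K = P̄·Hᵀ·S⁻¹ = [26/61; 21/61; 55/61]
step 0: x' = x̄ + K·y = [18/61, -145/61, -37/61]
step 0: P' = (I − K·H)·P̄ = [2862/61 2504/61 -332/61; 2504/61 2609/61 126/61; -332/61 126/61 513/61]
step 1: x̄ = F·x = [-437/61, -419/61, 342/61]
step 1: P̄ = F·P·Fᵀ + Q = [12087/61 10253/61 3889/61; 10253/61 11586/61 -1757/61; 3889/61 -1757/61 11737/61]
step 1: y = z − H·x̄ = [-446/61]
step 1: S = H·P̄·Hᵀ + R = [26257/61]
step 1: K = P̄·Hᵀ·S⁻¹ = [5723/26257; -3090/26257; 17383/26257]
step 1: x' = x̄ + K·y = [-229947/26257, -157763/26257, 20116/26257]
step 1: P' = (I − K·H)·P̄ = [4665830/26257 4703231/26257 43124/26257; 4703231/26257 4830582/26257 124261/26257; 43124/26257 124261/26257 98520/26257]
step 2: x̄ = F·x = [204716/26257, -25231/26257, 303690/26257]
step 2: P̄ = F·P·Fᵀ + Q = [2272638/26257 2424298/26257 -304779/26257; 2424298/26257 7373073/26257 -9619270/26257; -304779/26257 -9619270/26257 18856665/26257]
step 2: y = z − H·x̄ = [-481123/26257]
step 2: S = H·P̄·Hᵀ + R = [42309019/26257]
step 2: K = P̄·Hᵀ·S⁻¹ = [-456439/42309019; -14568045/42309019; 28171156/42309019]
step 2: x' = x̄ + K·y = [338231193/42309019, 226283378/42309019, -26848654/42309019]
step 2: P' = (I − K·H)·P̄ = [3654063593/42309019 3653130451/42309019 -1389581/42309019; 3653130451/42309019 3797827266/42309019 130128770/42309019; -1389581/42309019 130128770/42309019 159689507/42309019]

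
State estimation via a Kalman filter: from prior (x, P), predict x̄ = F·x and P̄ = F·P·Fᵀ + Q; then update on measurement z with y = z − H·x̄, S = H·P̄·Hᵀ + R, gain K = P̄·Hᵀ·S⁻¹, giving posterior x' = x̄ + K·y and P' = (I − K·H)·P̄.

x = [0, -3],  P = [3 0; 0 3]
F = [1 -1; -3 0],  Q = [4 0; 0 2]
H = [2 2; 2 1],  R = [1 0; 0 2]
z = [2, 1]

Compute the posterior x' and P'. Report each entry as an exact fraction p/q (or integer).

x' = [538/1039, 461/1039]
P' = [1901/1039 -2108/1039; -2108/1039 2566/1039]

x̄ = F·x = [3, 0]
P̄ = F·P·Fᵀ + Q = [10 -9; -9 29]
y = z − H·x̄ = [-4, -5]
S = H·P̄·Hᵀ + R = [85 44; 44 35]
K = P̄·Hᵀ·S⁻¹ = [-414/1039 847/1039; 916/1039 -825/1039]
x' = x̄ + K·y = [538/1039, 461/1039]
P' = (I − K·H)·P̄ = [1901/1039 -2108/1039; -2108/1039 2566/1039]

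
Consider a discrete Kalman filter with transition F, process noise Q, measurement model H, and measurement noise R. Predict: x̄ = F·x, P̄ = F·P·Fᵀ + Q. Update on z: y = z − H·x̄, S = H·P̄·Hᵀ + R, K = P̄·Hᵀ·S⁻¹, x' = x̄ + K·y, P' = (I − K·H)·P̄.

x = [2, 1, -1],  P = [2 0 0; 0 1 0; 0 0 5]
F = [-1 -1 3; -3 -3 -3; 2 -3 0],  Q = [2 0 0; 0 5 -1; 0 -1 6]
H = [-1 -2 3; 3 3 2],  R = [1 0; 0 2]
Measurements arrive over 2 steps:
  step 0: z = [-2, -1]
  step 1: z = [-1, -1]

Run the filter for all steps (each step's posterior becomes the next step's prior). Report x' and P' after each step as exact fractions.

step 0: x' = [-977564/220475, 167557/44095, 87794/220475], P' = [9802141/220475 -1657283/44095 -2251186/220475; -1657283/44095 281347/8819 382168/44095; -2251186/220475 382168/44095 539081/220475]
step 1: x' = [-273830695732/140738065885, 221146798757/140738065885, 1773917406/28147613177], P' = [812703715571/281476131770 -680759192981/281476131770 -18990718334/28147613177; -680759192981/281476131770 606252383511/281476131770 16889049132/28147613177; -18990718334/28147613177 16889049132/28147613177 7261174590/28147613177]

step 0: x̄ = F·x = [-6, -6, 1]
step 0: P̄ = F·P·Fᵀ + Q = [50 -36 -1; -36 77 -4; -1 -4 23]
step 0: y = z − H·x̄ = [-23, 33]
step 0: S = H·P̄·Hᵀ + R = [476 -177; -177 529]
step 0: K = P̄·Hᵀ·S⁻¹ = [17131/220475 22403/220475; -9683/44095 6346/44095; 46749/220475 28562/220475]
step 0: x' = x̄ + K·y = [-977564/220475, 167557/44095, 87794/220475]
step 0: P' = (I − K·H)·P̄ = [9802141/220475 -1657283/44095 -2251186/220475; -1657283/44095 281347/8819 382168/44095; -2251186/220475 382168/44095 539081/220475]
step 1: x̄ = F·x = [403161/220475, 31191/44095, -4468483/220475]
step 1: P̄ = F·P·Fᵀ + Q = [7597741/220475 -404139/44095 -37494348/220475; -404139/44095 87790/8819 2023037/44095; -37494348/220475 2023037/44095 203271469/220475]
step 1: y = z − H·x̄ = [2780009/44095, 7039143/220475]
step 1: S = H·P̄·Hᵀ + R = [77661661/8819 197993767/44095; 197993767/44095 536736779/220475]
step 1: K = P̄·Hᵀ·S⁻¹ = [-20906879629/281476131770 1601920109/56295226354; -25074100081/281476131770 11426055423/56295226354; 6996143840/28147613177 4108670787/28147613177]
step 1: x' = x̄ + K·y = [-273830695732/140738065885, 221146798757/140738065885, 1773917406/28147613177]
step 1: P' = (I − K·H)·P̄ = [812703715571/281476131770 -680759192981/281476131770 -18990718334/28147613177; -680759192981/281476131770 606252383511/281476131770 16889049132/28147613177; -18990718334/28147613177 16889049132/28147613177 7261174590/28147613177]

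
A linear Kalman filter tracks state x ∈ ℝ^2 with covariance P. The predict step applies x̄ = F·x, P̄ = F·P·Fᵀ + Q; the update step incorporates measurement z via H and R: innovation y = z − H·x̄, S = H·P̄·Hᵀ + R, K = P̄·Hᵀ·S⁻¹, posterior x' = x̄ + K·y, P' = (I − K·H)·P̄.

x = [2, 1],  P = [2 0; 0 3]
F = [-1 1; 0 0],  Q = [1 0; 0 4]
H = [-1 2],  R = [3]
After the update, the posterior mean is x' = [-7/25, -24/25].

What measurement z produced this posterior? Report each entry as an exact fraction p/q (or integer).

z = [-2]

x̄ = F·x = [-1, 0]
P̄ = F·P·Fᵀ + Q = [6 0; 0 4]
S = H·P̄·Hᵀ + R = [25]
K = P̄·Hᵀ·S⁻¹ = [-6/25; 8/25]
x' − x̄ = [18/25, -24/25] = K·y
y = (KᵀK)⁻¹·Kᵀ·(x' − x̄) = [-3]
z = y + H·x̄ = [-3] + [1] = [-2]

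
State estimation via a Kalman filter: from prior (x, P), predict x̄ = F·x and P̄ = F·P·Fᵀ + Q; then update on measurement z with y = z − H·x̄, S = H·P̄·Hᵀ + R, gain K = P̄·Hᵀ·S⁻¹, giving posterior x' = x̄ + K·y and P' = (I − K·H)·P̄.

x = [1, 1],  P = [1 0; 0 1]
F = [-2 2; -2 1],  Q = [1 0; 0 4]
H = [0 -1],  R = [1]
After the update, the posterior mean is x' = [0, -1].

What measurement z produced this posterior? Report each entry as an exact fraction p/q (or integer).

x̄ = F·x = [0, -1]
P̄ = F·P·Fᵀ + Q = [9 6; 6 9]
S = H·P̄·Hᵀ + R = [10]
K = P̄·Hᵀ·S⁻¹ = [-3/5; -9/10]
x' − x̄ = [0, 0] = K·y
y = (KᵀK)⁻¹·Kᵀ·(x' − x̄) = [0]
z = y + H·x̄ = [0] + [1] = [1]

z = [1]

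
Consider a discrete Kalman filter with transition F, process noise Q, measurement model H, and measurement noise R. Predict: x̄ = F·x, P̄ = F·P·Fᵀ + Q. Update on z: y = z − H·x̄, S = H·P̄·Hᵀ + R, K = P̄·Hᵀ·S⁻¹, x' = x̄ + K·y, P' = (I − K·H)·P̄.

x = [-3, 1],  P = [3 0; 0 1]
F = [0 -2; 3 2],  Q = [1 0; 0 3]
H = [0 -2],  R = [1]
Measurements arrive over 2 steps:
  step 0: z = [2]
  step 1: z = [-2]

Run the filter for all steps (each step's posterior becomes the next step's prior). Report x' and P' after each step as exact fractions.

step 0: x' = [-370/137, -143/137], P' = [621/137 -4/137; -4/137 34/137]
step 1: x' = [15370/8163, 7652/8163], P' = [48433/24489 -112/24489; -112/24489 6088/24489]

step 0: x̄ = F·x = [-2, -7]
step 0: P̄ = F·P·Fᵀ + Q = [5 -4; -4 34]
step 0: y = z − H·x̄ = [-12]
step 0: S = H·P̄·Hᵀ + R = [137]
step 0: K = P̄·Hᵀ·S⁻¹ = [8/137; -68/137]
step 0: x' = x̄ + K·y = [-370/137, -143/137]
step 0: P' = (I − K·H)·P̄ = [621/137 -4/137; -4/137 34/137]
step 1: x̄ = F·x = [286/137, -1396/137]
step 1: P̄ = F·P·Fᵀ + Q = [273/137 -112/137; -112/137 6088/137]
step 1: y = z − H·x̄ = [-3066/137]
step 1: S = H·P̄·Hᵀ + R = [24489/137]
step 1: K = P̄·Hᵀ·S⁻¹ = [224/24489; -12176/24489]
step 1: x' = x̄ + K·y = [15370/8163, 7652/8163]
step 1: P' = (I − K·H)·P̄ = [48433/24489 -112/24489; -112/24489 6088/24489]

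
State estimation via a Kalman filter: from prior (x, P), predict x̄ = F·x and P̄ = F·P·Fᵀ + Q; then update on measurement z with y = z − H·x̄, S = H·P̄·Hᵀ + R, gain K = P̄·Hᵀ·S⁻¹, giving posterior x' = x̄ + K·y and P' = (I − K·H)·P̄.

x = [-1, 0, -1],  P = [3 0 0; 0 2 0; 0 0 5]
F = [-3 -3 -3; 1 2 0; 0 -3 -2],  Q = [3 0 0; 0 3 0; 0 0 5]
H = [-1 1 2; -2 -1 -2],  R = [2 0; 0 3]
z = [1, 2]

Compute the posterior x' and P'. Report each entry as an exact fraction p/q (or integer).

x̄ = F·x = [6, -1, 2]
P̄ = F·P·Fᵀ + Q = [93 -21 48; -21 14 -12; 48 -12 43]
y = z − H·x̄ = [4, 17]
S = H·P̄·Hᵀ + R = [83 -27; -27 813]
K = P̄·Hᵀ·S⁻¹ = [-7227/22250 -7383/22250; 3449/22250 4613/66750; 2758/11125 -6704/33375]
x' = x̄ + K·y = [-20919/22250, 53059/66750, -14122/33375]
P' = (I − K·H)·P̄ = [12201/22250 -3837/22250 396/11125; -3837/22250 580807/66750 -142906/33375; 396/11125 -142906/33375 80321/33375]

x' = [-20919/22250, 53059/66750, -14122/33375]
P' = [12201/22250 -3837/22250 396/11125; -3837/22250 580807/66750 -142906/33375; 396/11125 -142906/33375 80321/33375]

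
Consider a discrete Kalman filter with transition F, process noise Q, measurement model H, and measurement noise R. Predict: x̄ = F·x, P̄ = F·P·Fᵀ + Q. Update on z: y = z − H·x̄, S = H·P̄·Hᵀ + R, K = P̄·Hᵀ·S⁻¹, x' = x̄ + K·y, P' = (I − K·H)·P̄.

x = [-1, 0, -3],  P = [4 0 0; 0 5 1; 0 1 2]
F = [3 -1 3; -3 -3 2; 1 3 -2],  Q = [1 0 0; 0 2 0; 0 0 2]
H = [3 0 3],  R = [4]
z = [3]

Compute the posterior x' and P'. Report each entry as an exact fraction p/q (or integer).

x̄ = F·x = [-12, -3, 5]
P̄ = F·P·Fᵀ + Q = [54 -20 -4; -20 79 -53; -4 -53 47]
y = z − H·x̄ = [24]
S = H·P̄·Hᵀ + R = [841]
K = P̄·Hᵀ·S⁻¹ = [150/841; -219/841; 129/841]
x' = x̄ + K·y = [-6492/841, -7779/841, 7301/841]
P' = (I − K·H)·P̄ = [22914/841 16030/841 -22714/841; 16030/841 18478/841 -16322/841; -22714/841 -16322/841 22886/841]

x' = [-6492/841, -7779/841, 7301/841]
P' = [22914/841 16030/841 -22714/841; 16030/841 18478/841 -16322/841; -22714/841 -16322/841 22886/841]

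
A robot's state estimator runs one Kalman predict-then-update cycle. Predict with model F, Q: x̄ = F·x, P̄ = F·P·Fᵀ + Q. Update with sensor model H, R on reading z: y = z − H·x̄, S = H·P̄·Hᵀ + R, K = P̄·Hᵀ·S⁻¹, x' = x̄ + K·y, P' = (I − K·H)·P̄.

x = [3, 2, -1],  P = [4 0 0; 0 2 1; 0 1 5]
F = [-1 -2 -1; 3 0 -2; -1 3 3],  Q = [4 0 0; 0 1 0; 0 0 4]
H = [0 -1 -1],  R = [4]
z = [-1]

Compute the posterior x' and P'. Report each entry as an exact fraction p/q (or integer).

x̄ = F·x = [-6, 11, 0]
P̄ = F·P·Fᵀ + Q = [25 2 -32; 2 57 -48; -32 -48 89]
y = z − H·x̄ = [10]
S = H·P̄·Hᵀ + R = [54]
K = P̄·Hᵀ·S⁻¹ = [5/9; -1/6; -41/54]
x' = x̄ + K·y = [-4/9, 28/3, -205/27]
P' = (I − K·H)·P̄ = [25/3 7 -83/9; 7 111/2 -329/6; -83/9 -329/6 3125/54]

x' = [-4/9, 28/3, -205/27]
P' = [25/3 7 -83/9; 7 111/2 -329/6; -83/9 -329/6 3125/54]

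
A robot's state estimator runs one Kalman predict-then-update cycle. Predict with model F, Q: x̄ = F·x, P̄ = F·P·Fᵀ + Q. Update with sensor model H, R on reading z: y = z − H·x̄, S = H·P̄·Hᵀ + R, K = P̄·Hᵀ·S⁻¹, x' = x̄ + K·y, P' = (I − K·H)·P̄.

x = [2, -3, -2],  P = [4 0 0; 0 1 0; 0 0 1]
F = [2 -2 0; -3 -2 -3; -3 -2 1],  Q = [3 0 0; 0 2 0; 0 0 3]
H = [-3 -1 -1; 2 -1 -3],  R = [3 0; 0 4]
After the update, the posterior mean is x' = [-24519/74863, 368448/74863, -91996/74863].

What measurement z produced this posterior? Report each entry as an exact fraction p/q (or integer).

x̄ = F·x = [10, 6, -2]
P̄ = F·P·Fᵀ + Q = [23 -20 -20; -20 51 37; -20 37 44]
S = H·P̄·Hᵀ + R = [139 33; 33 1085]
K = P̄·Hᵀ·S⁻¹ = [-35623/149726 18471/149726; -11857/74863 -13577/74863; -7944/74863 -14179/74863]
x' − x̄ = [-773149/74863, -80730/74863, 57730/74863] = K·y
y = (KᵀK)⁻¹·Kᵀ·(x' − x̄) = [32, -22]
z = y + H·x̄ = [32, -22] + [-34, 20] = [-2, -2]

z = [-2, -2]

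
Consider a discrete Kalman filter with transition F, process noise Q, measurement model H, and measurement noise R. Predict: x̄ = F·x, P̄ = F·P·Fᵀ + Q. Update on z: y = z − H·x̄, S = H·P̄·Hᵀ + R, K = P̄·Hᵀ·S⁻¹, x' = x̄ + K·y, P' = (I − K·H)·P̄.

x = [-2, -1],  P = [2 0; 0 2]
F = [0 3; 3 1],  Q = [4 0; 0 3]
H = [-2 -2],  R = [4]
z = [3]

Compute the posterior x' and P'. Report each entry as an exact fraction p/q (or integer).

x' = [32/29, -11/4]
P' = [246/29 -8; -8 17/2]

x̄ = F·x = [-3, -7]
P̄ = F·P·Fᵀ + Q = [22 6; 6 23]
y = z − H·x̄ = [-17]
S = H·P̄·Hᵀ + R = [232]
K = P̄·Hᵀ·S⁻¹ = [-7/29; -1/4]
x' = x̄ + K·y = [32/29, -11/4]
P' = (I − K·H)·P̄ = [246/29 -8; -8 17/2]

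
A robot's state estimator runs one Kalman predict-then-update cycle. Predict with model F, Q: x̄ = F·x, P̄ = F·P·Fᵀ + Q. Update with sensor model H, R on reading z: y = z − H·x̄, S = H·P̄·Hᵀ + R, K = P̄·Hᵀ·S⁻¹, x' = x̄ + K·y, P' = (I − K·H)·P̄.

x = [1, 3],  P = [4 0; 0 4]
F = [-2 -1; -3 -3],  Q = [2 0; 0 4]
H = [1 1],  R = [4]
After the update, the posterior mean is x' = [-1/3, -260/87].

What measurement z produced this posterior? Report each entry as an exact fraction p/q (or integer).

z = [-3]

x̄ = F·x = [-5, -12]
P̄ = F·P·Fᵀ + Q = [22 36; 36 76]
S = H·P̄·Hᵀ + R = [174]
K = P̄·Hᵀ·S⁻¹ = [1/3; 56/87]
x' − x̄ = [14/3, 784/87] = K·y
y = (KᵀK)⁻¹·Kᵀ·(x' − x̄) = [14]
z = y + H·x̄ = [14] + [-17] = [-3]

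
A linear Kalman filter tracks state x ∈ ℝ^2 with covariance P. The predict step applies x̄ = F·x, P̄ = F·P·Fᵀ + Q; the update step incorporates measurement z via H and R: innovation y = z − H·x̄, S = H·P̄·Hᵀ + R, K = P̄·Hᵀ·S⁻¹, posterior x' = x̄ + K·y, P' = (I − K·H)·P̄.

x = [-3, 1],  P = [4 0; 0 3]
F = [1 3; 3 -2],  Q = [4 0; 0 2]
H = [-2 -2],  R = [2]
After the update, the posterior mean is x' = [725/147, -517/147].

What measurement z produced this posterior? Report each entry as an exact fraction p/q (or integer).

x̄ = F·x = [0, -11]
P̄ = F·P·Fᵀ + Q = [35 -6; -6 50]
S = H·P̄·Hᵀ + R = [294]
K = P̄·Hᵀ·S⁻¹ = [-29/147; -44/147]
x' − x̄ = [725/147, 1100/147] = K·y
y = (KᵀK)⁻¹·Kᵀ·(x' − x̄) = [-25]
z = y + H·x̄ = [-25] + [22] = [-3]

z = [-3]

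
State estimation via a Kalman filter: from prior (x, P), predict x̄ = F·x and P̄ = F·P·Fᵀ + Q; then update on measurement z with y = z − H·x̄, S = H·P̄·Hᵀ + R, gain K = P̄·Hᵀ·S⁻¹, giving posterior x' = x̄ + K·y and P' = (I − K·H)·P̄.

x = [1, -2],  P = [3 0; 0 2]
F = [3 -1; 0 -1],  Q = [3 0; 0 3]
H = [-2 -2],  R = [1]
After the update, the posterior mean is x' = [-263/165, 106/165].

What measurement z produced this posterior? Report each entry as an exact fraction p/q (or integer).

x̄ = F·x = [5, 2]
P̄ = F·P·Fᵀ + Q = [32 2; 2 5]
S = H·P̄·Hᵀ + R = [165]
K = P̄·Hᵀ·S⁻¹ = [-68/165; -14/165]
x' − x̄ = [-1088/165, -224/165] = K·y
y = (KᵀK)⁻¹·Kᵀ·(x' − x̄) = [16]
z = y + H·x̄ = [16] + [-14] = [2]

z = [2]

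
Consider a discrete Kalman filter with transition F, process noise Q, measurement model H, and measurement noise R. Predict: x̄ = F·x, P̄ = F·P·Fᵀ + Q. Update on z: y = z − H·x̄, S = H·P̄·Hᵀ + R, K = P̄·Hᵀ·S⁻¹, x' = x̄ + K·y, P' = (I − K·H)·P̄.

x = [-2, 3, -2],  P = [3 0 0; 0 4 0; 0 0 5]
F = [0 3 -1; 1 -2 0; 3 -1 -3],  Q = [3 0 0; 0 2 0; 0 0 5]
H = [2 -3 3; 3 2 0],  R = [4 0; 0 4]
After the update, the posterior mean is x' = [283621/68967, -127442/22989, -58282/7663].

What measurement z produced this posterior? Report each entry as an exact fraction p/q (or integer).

z = [2, 1]

x̄ = F·x = [11, -8, -3]
P̄ = F·P·Fᵀ + Q = [44 -24 3; -24 21 17; 3 17 81]
S = H·P̄·Hᵀ + R = [1116 387; 387 196]
K = P̄·Hᵀ·S⁻¹ = [616/68967 3149/7663; -50/22989 -1140/7663; 2463/7663 -3182/7663]
x' − x̄ = [-475016/68967, 56470/22989, -35293/7663] = K·y
y = (KᵀK)⁻¹·Kᵀ·(x' − x̄) = [-35, -16]
z = y + H·x̄ = [-35, -16] + [37, 17] = [2, 1]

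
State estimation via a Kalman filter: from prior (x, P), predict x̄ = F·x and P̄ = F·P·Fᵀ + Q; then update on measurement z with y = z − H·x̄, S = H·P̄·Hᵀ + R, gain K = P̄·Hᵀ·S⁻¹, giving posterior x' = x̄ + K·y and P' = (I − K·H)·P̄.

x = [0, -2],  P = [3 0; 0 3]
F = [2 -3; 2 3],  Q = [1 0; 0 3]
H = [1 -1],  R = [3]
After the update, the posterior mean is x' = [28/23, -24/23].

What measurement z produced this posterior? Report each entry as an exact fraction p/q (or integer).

x̄ = F·x = [6, -6]
P̄ = F·P·Fᵀ + Q = [40 -15; -15 42]
S = H·P̄·Hᵀ + R = [115]
K = P̄·Hᵀ·S⁻¹ = [11/23; -57/115]
x' − x̄ = [-110/23, 114/23] = K·y
y = (KᵀK)⁻¹·Kᵀ·(x' − x̄) = [-10]
z = y + H·x̄ = [-10] + [12] = [2]

z = [2]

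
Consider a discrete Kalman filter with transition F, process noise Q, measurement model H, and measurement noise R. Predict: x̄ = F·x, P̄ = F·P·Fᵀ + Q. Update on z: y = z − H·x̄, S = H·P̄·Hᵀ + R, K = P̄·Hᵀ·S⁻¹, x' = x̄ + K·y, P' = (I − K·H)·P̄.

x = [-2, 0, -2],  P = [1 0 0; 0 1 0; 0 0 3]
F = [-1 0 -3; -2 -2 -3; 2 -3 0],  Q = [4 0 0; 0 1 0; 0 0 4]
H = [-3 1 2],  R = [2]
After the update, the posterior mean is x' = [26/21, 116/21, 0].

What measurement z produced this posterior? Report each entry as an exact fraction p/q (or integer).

z = [2]

x̄ = F·x = [8, 10, -4]
P̄ = F·P·Fᵀ + Q = [32 29 -2; 29 36 2; -2 2 17]
S = H·P̄·Hᵀ + R = [252]
K = P̄·Hᵀ·S⁻¹ = [-71/252; -47/252; 1/6]
x' − x̄ = [-142/21, -94/21, 4] = K·y
y = (KᵀK)⁻¹·Kᵀ·(x' − x̄) = [24]
z = y + H·x̄ = [24] + [-22] = [2]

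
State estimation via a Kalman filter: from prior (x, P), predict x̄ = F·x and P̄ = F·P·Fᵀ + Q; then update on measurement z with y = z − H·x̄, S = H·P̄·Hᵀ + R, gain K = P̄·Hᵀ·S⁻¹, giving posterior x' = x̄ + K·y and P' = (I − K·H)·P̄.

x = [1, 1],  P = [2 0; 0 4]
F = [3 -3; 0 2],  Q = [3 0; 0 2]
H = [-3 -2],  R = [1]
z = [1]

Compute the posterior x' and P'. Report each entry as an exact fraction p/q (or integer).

x' = [-615/298, 388/149]
P' = [1857/298 -1362/149; -1362/149 2034/149]

x̄ = F·x = [0, 2]
P̄ = F·P·Fᵀ + Q = [57 -24; -24 18]
y = z − H·x̄ = [5]
S = H·P̄·Hᵀ + R = [298]
K = P̄·Hᵀ·S⁻¹ = [-123/298; 18/149]
x' = x̄ + K·y = [-615/298, 388/149]
P' = (I − K·H)·P̄ = [1857/298 -1362/149; -1362/149 2034/149]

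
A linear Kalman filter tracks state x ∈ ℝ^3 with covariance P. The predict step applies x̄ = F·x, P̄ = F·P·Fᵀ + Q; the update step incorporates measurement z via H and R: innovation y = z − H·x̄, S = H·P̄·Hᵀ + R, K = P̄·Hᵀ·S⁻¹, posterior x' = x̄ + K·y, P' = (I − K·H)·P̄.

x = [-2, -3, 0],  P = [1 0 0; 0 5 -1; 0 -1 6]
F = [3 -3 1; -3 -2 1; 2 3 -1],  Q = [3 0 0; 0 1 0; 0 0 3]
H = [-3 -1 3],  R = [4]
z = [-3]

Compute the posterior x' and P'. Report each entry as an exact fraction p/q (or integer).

x' = [-14445/2633, 15807/2633, -11885/2633]
P' = [28013/2633 -24328/2633 19381/2633; -24328/2633 28591/2633 -15167/2633; 19381/2633 -15167/2633 14848/2633]

x̄ = F·x = [3, 12, -13]
P̄ = F·P·Fᵀ + Q = [69 32 -51; 32 40 -47; -51 -47 64]
y = z − H·x̄ = [57]
S = H·P̄·Hᵀ + R = [2633]
K = P̄·Hᵀ·S⁻¹ = [-392/2633; -277/2633; 392/2633]
x' = x̄ + K·y = [-14445/2633, 15807/2633, -11885/2633]
P' = (I − K·H)·P̄ = [28013/2633 -24328/2633 19381/2633; -24328/2633 28591/2633 -15167/2633; 19381/2633 -15167/2633 14848/2633]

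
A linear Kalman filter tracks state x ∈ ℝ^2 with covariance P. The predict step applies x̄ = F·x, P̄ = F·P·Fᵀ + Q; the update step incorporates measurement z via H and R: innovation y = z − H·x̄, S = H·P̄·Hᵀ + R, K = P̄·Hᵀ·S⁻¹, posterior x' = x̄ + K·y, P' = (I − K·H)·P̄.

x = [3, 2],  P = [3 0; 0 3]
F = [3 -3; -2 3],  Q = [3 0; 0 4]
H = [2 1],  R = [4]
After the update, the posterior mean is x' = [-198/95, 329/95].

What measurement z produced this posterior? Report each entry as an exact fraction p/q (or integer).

z = [-1]

x̄ = F·x = [3, 0]
P̄ = F·P·Fᵀ + Q = [57 -45; -45 43]
S = H·P̄·Hᵀ + R = [95]
K = P̄·Hᵀ·S⁻¹ = [69/95; -47/95]
x' − x̄ = [-483/95, 329/95] = K·y
y = (KᵀK)⁻¹·Kᵀ·(x' − x̄) = [-7]
z = y + H·x̄ = [-7] + [6] = [-1]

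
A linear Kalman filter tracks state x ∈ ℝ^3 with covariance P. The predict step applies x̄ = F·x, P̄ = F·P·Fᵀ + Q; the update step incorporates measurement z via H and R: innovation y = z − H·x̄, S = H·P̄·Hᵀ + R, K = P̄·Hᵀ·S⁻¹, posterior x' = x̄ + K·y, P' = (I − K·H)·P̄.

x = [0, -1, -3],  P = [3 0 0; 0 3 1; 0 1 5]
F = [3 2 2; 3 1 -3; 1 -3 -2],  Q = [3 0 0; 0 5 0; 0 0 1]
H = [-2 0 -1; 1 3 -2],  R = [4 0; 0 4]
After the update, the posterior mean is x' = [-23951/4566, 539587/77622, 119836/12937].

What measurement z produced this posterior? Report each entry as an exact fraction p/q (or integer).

x̄ = F·x = [-8, 8, 9]
P̄ = F·P·Fᵀ + Q = [70 -1 -39; -1 74 37; -39 37 63]
S = H·P̄·Hᵀ + R = [191 -236; -236 698]
K = P̄·Hᵀ·S⁻¹ = [-1067/2283 227/4566; 5131/38811 19817/77622; -379/12937 -1129/12937]
x' − x̄ = [12577/4566, -81389/77622, 3403/12937] = K·y
y = (KᵀK)⁻¹·Kᵀ·(x' − x̄) = [-6, -1]
z = y + H·x̄ = [-6, -1] + [7, -2] = [1, -3]

z = [1, -3]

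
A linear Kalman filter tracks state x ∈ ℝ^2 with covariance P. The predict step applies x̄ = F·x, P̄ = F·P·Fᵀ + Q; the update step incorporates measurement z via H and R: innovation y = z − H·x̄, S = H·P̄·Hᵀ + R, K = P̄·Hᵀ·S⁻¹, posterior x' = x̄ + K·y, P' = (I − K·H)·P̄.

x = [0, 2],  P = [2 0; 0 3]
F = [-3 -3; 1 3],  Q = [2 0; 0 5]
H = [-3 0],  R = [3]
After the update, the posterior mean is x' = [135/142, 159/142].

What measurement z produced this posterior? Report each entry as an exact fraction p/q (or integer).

z = [-3]

x̄ = F·x = [-6, 6]
P̄ = F·P·Fᵀ + Q = [47 -33; -33 34]
S = H·P̄·Hᵀ + R = [426]
K = P̄·Hᵀ·S⁻¹ = [-47/142; 33/142]
x' − x̄ = [987/142, -693/142] = K·y
y = (KᵀK)⁻¹·Kᵀ·(x' − x̄) = [-21]
z = y + H·x̄ = [-21] + [18] = [-3]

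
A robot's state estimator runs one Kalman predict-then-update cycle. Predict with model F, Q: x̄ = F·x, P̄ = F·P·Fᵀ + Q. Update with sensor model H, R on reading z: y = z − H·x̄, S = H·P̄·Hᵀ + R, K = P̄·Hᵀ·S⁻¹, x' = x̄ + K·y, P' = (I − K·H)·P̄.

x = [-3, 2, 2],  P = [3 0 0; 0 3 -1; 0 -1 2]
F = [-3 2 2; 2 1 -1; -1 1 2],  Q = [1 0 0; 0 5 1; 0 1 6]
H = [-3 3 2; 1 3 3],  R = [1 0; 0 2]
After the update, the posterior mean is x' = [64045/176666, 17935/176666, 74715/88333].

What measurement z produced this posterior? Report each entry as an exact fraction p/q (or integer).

z = [1, 3]

x̄ = F·x = [17, -6, 9]
P̄ = F·P·Fᵀ + Q = [40 -16 17; -16 24 -7; 17 -7 16]
S = H·P̄·Hᵀ + R = [641 64; 64 282]
K = P̄·Hᵀ·S⁻¹ = [-20270/88333 36139/176666; 13826/88333 15651/176666; -7048/88333 15382/88333]
x' − x̄ = [-2939277/176666, 1077931/176666, -720282/88333] = K·y
y = (KᵀK)⁻¹·Kᵀ·(x' − x̄) = [52, -23]
z = y + H·x̄ = [52, -23] + [-51, 26] = [1, 3]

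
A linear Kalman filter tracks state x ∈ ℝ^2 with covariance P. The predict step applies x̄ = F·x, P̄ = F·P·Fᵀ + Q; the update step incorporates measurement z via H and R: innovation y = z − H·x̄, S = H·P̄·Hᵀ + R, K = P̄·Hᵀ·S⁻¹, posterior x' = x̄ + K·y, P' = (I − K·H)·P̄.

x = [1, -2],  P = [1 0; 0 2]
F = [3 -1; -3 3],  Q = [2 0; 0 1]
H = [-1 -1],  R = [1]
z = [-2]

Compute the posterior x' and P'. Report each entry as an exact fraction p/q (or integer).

x̄ = F·x = [5, -9]
P̄ = F·P·Fᵀ + Q = [13 -15; -15 28]
y = z − H·x̄ = [-6]
S = H·P̄·Hᵀ + R = [12]
K = P̄·Hᵀ·S⁻¹ = [1/6; -13/12]
x' = x̄ + K·y = [4, -5/2]
P' = (I − K·H)·P̄ = [38/3 -77/6; -77/6 167/12]

x' = [4, -5/2]
P' = [38/3 -77/6; -77/6 167/12]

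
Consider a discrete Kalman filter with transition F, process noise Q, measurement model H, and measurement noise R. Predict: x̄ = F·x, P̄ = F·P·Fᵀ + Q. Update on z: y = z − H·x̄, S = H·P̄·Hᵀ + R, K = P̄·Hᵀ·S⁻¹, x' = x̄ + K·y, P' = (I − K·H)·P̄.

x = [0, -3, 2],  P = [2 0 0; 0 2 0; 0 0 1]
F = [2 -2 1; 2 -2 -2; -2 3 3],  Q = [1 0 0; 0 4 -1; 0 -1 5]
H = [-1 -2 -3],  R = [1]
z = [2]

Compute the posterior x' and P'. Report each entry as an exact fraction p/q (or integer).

x' = [173/21, 61/21, -16/3]
P' = [373/21 275/21 -44/3; 275/21 2159/105 -272/15; -44/3 -272/15 257/15]

x̄ = F·x = [8, 2, -3]
P̄ = F·P·Fᵀ + Q = [18 14 -17; 14 24 -27; -17 -27 40]
y = z − H·x̄ = [5]
S = H·P̄·Hᵀ + R = [105]
K = P̄·Hᵀ·S⁻¹ = [1/21; 19/105; -7/15]
x' = x̄ + K·y = [173/21, 61/21, -16/3]
P' = (I − K·H)·P̄ = [373/21 275/21 -44/3; 275/21 2159/105 -272/15; -44/3 -272/15 257/15]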